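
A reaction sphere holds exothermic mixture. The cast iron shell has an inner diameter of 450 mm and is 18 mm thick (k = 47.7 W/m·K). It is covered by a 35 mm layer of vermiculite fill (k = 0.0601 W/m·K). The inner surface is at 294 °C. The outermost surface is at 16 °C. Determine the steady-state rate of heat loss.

Each spherical layer contributes R = (1/r_i − 1/r_o)/(4πk):
R_cast iron shell = (1/0.225 − 1/0.243)/(4π×47.7) = 5.492×10^-4 K/W
R_vermiculite fill = (1/0.243 − 1/0.278)/(4π×0.0601) = 0.686 K/W
R_total = 0.6866 K/W
Q = ΔT/R_total = 278/0.6866

Q ≈ 405 W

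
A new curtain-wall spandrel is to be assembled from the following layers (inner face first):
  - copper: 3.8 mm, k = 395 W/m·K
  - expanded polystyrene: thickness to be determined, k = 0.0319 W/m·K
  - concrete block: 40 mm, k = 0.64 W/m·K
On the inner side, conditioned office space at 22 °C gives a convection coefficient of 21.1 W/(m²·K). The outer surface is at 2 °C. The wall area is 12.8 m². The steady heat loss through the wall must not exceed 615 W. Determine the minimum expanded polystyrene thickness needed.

Series thermal resistances:
R_inner film = 1/(h_i·A) = 1/(21.1×12.8) = 0.003703 K/W
R_copper = L/(kA) = 0.0038/(395×12.8) = 7.516×10^-7 K/W
R_concrete block = L/(kA) = 0.04/(0.64×12.8) = 0.004883 K/W
Sum of the known resistances R_other = 0.008586 K/W
Required total resistance R_tot = ΔT/Q_allow = 20/615 = 0.03252 K/W
R_expanded polystyrene = R_tot − R_other = 0.02393 K/W
L = R·k·A = 0.02393×0.0319×12.8

L ≈ 9.77 mm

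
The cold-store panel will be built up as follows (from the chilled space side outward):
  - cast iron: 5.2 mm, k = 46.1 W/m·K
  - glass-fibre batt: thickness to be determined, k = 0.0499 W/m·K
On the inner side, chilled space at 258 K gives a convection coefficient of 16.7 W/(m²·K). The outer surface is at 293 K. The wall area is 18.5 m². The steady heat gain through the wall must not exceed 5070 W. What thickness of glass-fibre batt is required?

L ≈ 3.38 mm

Thermal resistances in series:
R_inner film = 1/(h_i·A) = 1/(16.7×18.5) = 0.003237 K/W
R_cast iron = L/(kA) = 0.0052/(46.1×18.5) = 6.097×10^-6 K/W
Sum of the known resistances R_other = 0.003243 K/W
Required total resistance R_tot = ΔT/Q_allow = 35/5070 = 0.006903 K/W
R_glass-fibre batt = R_tot − R_other = 0.00366 K/W
L = R·k·A = 0.00366×0.0499×18.5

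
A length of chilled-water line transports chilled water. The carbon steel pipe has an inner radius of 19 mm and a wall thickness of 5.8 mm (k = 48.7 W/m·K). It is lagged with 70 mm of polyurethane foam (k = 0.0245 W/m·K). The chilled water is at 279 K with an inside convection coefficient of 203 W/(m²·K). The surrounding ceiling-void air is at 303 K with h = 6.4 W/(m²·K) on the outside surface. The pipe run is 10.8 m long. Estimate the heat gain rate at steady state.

Q ≈ 28.8 W

Radial resistances (cylindrical: R_cond = ln(r_o/r_i)/(2πkL), R_conv = 1/(h·2πrL)):
R_inner film = 1/(h_i·2πr₁L) = 1/(203×2π×0.019×10.8) = 0.003821 K/W
R_carbon steel pipe wall = ln(24.8/19)/(2π×48.7×10.8) = 8.061×10^-5 K/W
R_polyurethane foam = ln(94.8/24.8)/(2π×0.0245×10.8) = 0.8066 K/W
R_outer film = 1/(h_o·2πr_oL) = 1/(6.4×2π×0.0948×10.8) = 0.02429 K/W
R_total = 0.8347 K/W
Q = ΔT/R_total = 24/0.8347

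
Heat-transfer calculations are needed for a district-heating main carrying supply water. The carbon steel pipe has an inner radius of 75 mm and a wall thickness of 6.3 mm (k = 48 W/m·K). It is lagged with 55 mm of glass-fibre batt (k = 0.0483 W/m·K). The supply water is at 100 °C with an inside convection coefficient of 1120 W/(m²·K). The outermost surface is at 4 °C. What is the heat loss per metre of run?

For a radial system each layer contributes R = ln(r_out/r_in)/(2πkL); films add R = 1/(hA).
R_inner film = 1/(h_i·2πr₁L) = 1/(1120×2π×0.075×1) = 0.001895 K/W
R_carbon steel pipe wall = ln(81.3/75)/(2π×48×1) = 2.674×10^-4 K/W
R_glass-fibre batt = ln(136.3/81.3)/(2π×0.0483×1) = 1.703 K/W
R_total = 1.705 K/W
Q = ΔT/R_total = 96/1.705

q′ ≈ 56.3 W/m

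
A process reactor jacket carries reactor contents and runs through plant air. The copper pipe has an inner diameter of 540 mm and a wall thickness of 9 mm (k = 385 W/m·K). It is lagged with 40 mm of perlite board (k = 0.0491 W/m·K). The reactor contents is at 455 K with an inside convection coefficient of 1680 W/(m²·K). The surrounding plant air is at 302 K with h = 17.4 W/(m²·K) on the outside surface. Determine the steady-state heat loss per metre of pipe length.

q′ ≈ 330 W/m

Cylindrical conduction, so R = ln(r₂/r₁)/(2πkL) per layer, in series:
R_inner film = 1/(h_i·2πr₁L) = 1/(1680×2π×0.27×1) = 3.509×10^-4 K/W
R_copper pipe wall = ln(279/270)/(2π×385×1) = 1.355×10^-5 K/W
R_perlite board = ln(319/279)/(2π×0.0491×1) = 0.4343 K/W
R_outer film = 1/(h_o·2πr_oL) = 1/(17.4×2π×0.319×1) = 0.02867 K/W
R_total = 0.4633 K/W
Q = ΔT/R_total = 153/0.4633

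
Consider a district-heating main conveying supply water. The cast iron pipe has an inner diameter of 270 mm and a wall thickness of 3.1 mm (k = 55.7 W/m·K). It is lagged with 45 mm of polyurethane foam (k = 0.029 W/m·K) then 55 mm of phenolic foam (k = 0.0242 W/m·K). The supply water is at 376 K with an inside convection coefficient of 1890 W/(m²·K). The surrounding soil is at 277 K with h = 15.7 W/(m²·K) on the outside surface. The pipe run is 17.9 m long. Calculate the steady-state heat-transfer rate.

Q ≈ 534 W

Cylindrical conduction, so R = ln(r₂/r₁)/(2πkL) per layer, in series:
R_inner film = 1/(h_i·2πr₁L) = 1/(1890×2π×0.135×17.9) = 3.485×10^-5 K/W
R_cast iron pipe wall = ln(138.1/135)/(2π×55.7×17.9) = 3.624×10^-6 K/W
R_polyurethane foam = ln(183.1/138.1)/(2π×0.029×17.9) = 0.08648 K/W
R_phenolic foam = ln(238.1/183.1)/(2π×0.0242×17.9) = 0.0965 K/W
R_outer film = 1/(h_o·2πr_oL) = 1/(15.7×2π×0.2381×17.9) = 0.002379 K/W
R_total = 0.1854 K/W
Q = ΔT/R_total = 99/0.1854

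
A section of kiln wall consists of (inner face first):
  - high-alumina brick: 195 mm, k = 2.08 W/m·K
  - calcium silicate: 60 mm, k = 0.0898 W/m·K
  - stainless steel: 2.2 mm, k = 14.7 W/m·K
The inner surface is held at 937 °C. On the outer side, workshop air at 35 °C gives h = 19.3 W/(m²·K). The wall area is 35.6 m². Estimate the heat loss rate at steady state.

Model the wall as resistances in series:
R_high-alumina brick = L/(kA) = 0.195/(2.08×35.6) = 0.002633 K/W
R_calcium silicate = L/(kA) = 0.06/(0.0898×35.6) = 0.01877 K/W
R_stainless steel = L/(kA) = 0.0022/(14.7×35.6) = 4.204×10^-6 K/W
R_outer film = 1/(h_o·A) = 1/(19.3×35.6) = 0.001455 K/W
R_total = 0.02286 K/W
Q = ΔT / R_total = 902 / 0.02286

Q ≈ 39500 W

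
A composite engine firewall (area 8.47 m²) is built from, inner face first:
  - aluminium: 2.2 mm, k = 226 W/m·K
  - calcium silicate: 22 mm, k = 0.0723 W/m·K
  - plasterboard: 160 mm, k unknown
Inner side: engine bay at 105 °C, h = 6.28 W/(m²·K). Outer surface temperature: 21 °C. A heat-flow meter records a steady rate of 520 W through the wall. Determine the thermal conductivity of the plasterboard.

Model the wall as resistances in series:
R_inner film = 1/(h_i·A) = 1/(6.28×8.47) = 0.0188 K/W
R_aluminium = L/(kA) = 0.0022/(226×8.47) = 1.149×10^-6 K/W
R_calcium silicate = L/(kA) = 0.022/(0.0723×8.47) = 0.03593 K/W
Sum of known resistances R_other = 0.05473 K/W
Total R = ΔT/Q = 84/520 = 0.1615 K/W
R_plasterboard = R_total − R_other = 0.1068 K/W
k = L/(R·A) = 0.16/(0.1068×8.47)

k ≈ 0.177 W/(m·K)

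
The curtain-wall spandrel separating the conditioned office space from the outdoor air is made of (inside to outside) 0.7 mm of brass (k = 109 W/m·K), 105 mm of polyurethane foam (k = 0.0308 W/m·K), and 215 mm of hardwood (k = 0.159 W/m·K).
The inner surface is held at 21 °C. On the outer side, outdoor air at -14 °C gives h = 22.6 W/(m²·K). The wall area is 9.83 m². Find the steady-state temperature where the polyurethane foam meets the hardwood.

T ≈ -3.83 °C

Treating each layer as a thermal resistance in series:
R_brass = L/(kA) = 0.0007/(109×9.83) = 6.533×10^-7 K/W
R_polyurethane foam = L/(kA) = 0.105/(0.0308×9.83) = 0.3468 K/W
R_hardwood = L/(kA) = 0.215/(0.159×9.83) = 0.1376 K/W
R_outer film = 1/(h_o·A) = 1/(22.6×9.83) = 0.004501 K/W
R_total = 0.4889 K/W;  Q = ΔT/R_total = 35/0.4889 = 71.59 W
T_interface = T_inner − Q·ΣR(inner→interface) = 21 − 71.6×0.3468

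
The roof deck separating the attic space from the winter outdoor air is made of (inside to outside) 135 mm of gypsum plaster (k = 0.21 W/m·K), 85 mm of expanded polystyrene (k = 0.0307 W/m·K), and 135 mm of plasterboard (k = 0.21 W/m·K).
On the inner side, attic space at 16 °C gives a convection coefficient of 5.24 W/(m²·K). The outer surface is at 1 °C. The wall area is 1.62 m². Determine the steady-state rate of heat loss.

Thermal resistances in series:
R_inner film = 1/(h_i·A) = 1/(5.24×1.62) = 0.1178 K/W
R_gypsum plaster = L/(kA) = 0.135/(0.21×1.62) = 0.3968 K/W
R_expanded polystyrene = L/(kA) = 0.085/(0.0307×1.62) = 1.709 K/W
R_plasterboard = L/(kA) = 0.135/(0.21×1.62) = 0.3968 K/W
R_total = 2.621 K/W
Q = ΔT / R_total = 15 / 2.621

Q ≈ 5.72 W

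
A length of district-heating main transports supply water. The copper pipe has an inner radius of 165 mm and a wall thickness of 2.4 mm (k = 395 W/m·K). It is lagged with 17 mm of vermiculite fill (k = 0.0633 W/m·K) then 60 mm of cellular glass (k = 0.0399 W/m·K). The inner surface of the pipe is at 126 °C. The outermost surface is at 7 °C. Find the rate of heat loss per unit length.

q′ ≈ 87.1 W/m

Cylindrical conduction, so R = ln(r₂/r₁)/(2πkL) per layer, in series:
R_copper pipe wall = ln(167.4/165)/(2π×395×1) = 5.818×10^-6 K/W
R_vermiculite fill = ln(184.4/167.4)/(2π×0.0633×1) = 0.2432 K/W
R_cellular glass = ln(244.4/184.4)/(2π×0.0399×1) = 1.124 K/W
R_total = 1.367 K/W
Q = ΔT/R_total = 119/1.367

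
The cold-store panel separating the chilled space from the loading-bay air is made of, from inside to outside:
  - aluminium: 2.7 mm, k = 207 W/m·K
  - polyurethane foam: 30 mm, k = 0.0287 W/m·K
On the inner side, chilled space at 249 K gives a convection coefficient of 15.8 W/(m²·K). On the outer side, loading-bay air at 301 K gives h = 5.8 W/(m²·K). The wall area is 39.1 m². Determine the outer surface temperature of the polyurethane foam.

T ≈ 294 K

Using the resistance-network approach (series):
R_inner film = 1/(h_i·A) = 1/(15.8×39.1) = 0.001619 K/W
R_aluminium = L/(kA) = 0.0027/(207×39.1) = 3.336×10^-7 K/W
R_polyurethane foam = L/(kA) = 0.03/(0.0287×39.1) = 0.02673 K/W
R_outer film = 1/(h_o·A) = 1/(5.8×39.1) = 0.00441 K/W
R_total = 0.03276 K/W;  Q = ΔT/R_total = 52/0.03276 = 1587 W
T_interface = T_inner + Q·ΣR(inner→interface) = 249 + 1590×0.02835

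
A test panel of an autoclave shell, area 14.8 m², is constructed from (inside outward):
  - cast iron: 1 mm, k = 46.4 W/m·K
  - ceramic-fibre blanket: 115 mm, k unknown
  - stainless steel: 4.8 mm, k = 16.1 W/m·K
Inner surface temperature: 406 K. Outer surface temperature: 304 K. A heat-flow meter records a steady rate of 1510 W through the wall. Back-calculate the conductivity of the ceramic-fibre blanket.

k ≈ 0.115 W/(m·K)

Model the wall as resistances in series:
R_cast iron = L/(kA) = 0.001/(46.4×14.8) = 1.456×10^-6 K/W
R_stainless steel = L/(kA) = 0.0048/(16.1×14.8) = 2.014×10^-5 K/W
Sum of known resistances R_other = 2.16×10^-5 K/W
Total R = ΔT/Q = 102/1510 = 0.06755 K/W
R_ceramic-fibre blanket = R_total − R_other = 0.06753 K/W
k = L/(R·A) = 0.115/(0.06753×14.8)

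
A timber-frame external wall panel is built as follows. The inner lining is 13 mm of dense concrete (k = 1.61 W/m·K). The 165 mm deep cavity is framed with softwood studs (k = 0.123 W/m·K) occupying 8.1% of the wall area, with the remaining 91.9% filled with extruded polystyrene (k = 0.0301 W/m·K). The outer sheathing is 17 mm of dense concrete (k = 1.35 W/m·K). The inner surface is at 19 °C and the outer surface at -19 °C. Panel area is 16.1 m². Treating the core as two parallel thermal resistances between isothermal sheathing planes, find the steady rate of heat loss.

Q ≈ 139 W

Sheathing layers in series; stud and cavity paths in parallel between them.
R_inner = 0.013/(1.61×16.1) = 5.015×10^-4 K/W
R_stud  = 0.165/(0.123×0.081×16.1) = 1.029 K/W
R_cav   = 0.165/(0.0301×0.919×16.1) = 0.3705 K/W
1/R_core = 1/R_stud + 1/R_cav → R_core = 0.2724 K/W
R_outer = 0.017/(1.35×16.1) = 7.821×10^-4 K/W
R_total = 0.2737 K/W
Q = ΔT/R_total = 38/0.2737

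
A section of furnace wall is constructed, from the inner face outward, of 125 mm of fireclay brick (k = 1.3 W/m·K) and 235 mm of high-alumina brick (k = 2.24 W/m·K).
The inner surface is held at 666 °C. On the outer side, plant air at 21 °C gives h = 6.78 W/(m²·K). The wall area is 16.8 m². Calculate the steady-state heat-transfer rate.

Using the resistance-network approach (series):
R_fireclay brick = L/(kA) = 0.125/(1.3×16.8) = 0.005723 K/W
R_high-alumina brick = L/(kA) = 0.235/(2.24×16.8) = 0.006245 K/W
R_outer film = 1/(h_o·A) = 1/(6.78×16.8) = 0.008779 K/W
R_total = 0.02075 K/W
Q = ΔT / R_total = 645 / 0.02075

Q ≈ 31100 W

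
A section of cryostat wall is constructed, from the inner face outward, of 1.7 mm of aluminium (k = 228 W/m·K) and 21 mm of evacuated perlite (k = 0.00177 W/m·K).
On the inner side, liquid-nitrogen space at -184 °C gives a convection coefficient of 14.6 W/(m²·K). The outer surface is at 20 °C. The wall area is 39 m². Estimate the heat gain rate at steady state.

Using the resistance-network approach (series):
R_inner film = 1/(h_i·A) = 1/(14.6×39) = 0.001756 K/W
R_aluminium = L/(kA) = 0.0017/(228×39) = 1.912×10^-7 K/W
R_evacuated perlite = L/(kA) = 0.021/(0.00177×39) = 0.3042 K/W
R_total = 0.306 K/W
Q = ΔT / R_total = 204 / 0.306

Q ≈ 667 W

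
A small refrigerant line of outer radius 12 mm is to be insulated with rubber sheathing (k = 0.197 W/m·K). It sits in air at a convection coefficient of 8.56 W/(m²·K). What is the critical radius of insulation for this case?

For a cylinder r_cr = k/h = 0.197/8.56
r_cr = 23 mm; since the bare radius (12 mm) is below r_cr, adding a thin layer of insulation will *increase* heat loss.

r_cr ≈ 23 mm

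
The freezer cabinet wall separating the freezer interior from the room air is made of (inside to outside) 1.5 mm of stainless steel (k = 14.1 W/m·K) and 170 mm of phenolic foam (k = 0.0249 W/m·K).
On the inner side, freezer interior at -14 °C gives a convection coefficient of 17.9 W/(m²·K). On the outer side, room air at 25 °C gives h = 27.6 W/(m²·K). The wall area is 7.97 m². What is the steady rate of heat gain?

Q ≈ 44.9 W

Series thermal resistances:
R_inner film = 1/(h_i·A) = 1/(17.9×7.97) = 0.00701 K/W
R_stainless steel = L/(kA) = 0.0015/(14.1×7.97) = 1.335×10^-5 K/W
R_phenolic foam = L/(kA) = 0.17/(0.0249×7.97) = 0.8566 K/W
R_outer film = 1/(h_o·A) = 1/(27.6×7.97) = 0.004546 K/W
R_total = 0.8682 K/W
Q = ΔT / R_total = 39 / 0.8682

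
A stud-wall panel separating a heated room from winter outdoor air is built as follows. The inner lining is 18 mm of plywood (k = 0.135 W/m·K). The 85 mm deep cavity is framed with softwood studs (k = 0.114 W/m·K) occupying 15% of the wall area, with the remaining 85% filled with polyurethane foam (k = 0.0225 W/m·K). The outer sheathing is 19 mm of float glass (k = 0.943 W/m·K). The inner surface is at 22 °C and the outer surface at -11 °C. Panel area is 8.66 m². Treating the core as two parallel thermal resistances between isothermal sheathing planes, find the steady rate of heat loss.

Q ≈ 114 W

Sheathing layers in series; stud and cavity paths in parallel between them.
R_inner = 0.018/(0.135×8.66) = 0.0154 K/W
R_stud  = 0.085/(0.114×0.15×8.66) = 0.574 K/W
R_cav   = 0.085/(0.0225×0.85×8.66) = 0.5132 K/W
1/R_core = 1/R_stud + 1/R_cav → R_core = 0.271 K/W
R_outer = 0.019/(0.943×8.66) = 0.002327 K/W
R_total = 0.2887 K/W
Q = ΔT/R_total = 33/0.2887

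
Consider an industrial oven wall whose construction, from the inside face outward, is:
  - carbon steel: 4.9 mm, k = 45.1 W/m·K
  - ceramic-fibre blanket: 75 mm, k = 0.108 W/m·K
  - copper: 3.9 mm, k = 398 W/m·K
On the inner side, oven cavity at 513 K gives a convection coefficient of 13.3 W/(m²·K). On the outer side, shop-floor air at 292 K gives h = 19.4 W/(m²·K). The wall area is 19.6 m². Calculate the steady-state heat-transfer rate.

Model the wall as resistances in series:
R_inner film = 1/(h_i·A) = 1/(13.3×19.6) = 0.003836 K/W
R_carbon steel = L/(kA) = 0.0049/(45.1×19.6) = 5.543×10^-6 K/W
R_ceramic-fibre blanket = L/(kA) = 0.075/(0.108×19.6) = 0.03543 K/W
R_copper = L/(kA) = 0.0039/(398×19.6) = 4.999×10^-7 K/W
R_outer film = 1/(h_o·A) = 1/(19.4×19.6) = 0.00263 K/W
R_total = 0.0419 K/W
Q = ΔT / R_total = 221 / 0.0419

Q ≈ 5270 W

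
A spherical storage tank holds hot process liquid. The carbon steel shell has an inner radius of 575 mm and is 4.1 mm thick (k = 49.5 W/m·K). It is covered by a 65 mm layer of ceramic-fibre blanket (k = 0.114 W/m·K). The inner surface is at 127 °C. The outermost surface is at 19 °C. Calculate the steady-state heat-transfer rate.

Q ≈ 888 W

Spherical conduction: R = (1/r_in − 1/r_out)/(4πk) per layer; series-sum.
R_carbon steel shell = (1/0.575 − 1/0.5791)/(4π×49.5) = 1.979×10^-5 K/W
R_ceramic-fibre blanket = (1/0.5791 − 1/0.6441)/(4π×0.114) = 0.1216 K/W
R_total = 0.1217 K/W
Q = ΔT/R_total = 108/0.1217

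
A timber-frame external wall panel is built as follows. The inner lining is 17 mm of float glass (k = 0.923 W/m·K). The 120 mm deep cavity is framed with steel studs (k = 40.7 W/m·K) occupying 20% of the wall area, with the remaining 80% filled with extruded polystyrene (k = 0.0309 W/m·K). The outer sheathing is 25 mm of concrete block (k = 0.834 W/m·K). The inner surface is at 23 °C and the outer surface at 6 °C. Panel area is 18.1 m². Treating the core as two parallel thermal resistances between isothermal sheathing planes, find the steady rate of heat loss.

Sheathing layers in series; stud and cavity paths in parallel between them.
R_inner = 0.017/(0.923×18.1) = 0.001018 K/W
R_stud  = 0.12/(40.7×0.2×18.1) = 8.145×10^-4 K/W
R_cav   = 0.12/(0.0309×0.8×18.1) = 0.2682 K/W
1/R_core = 1/R_stud + 1/R_cav → R_core = 8.12×10^-4 K/W
R_outer = 0.025/(0.834×18.1) = 0.001656 K/W
R_total = 0.003486 K/W
Q = ΔT/R_total = 17/0.003486

Q ≈ 4880 W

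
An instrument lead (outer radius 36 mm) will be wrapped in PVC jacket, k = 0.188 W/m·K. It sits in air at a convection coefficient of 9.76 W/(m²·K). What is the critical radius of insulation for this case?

For a cylinder r_cr = k/h = 0.188/9.76
r_cr = 19.3 mm; since the bare radius (36 mm) is above r_cr, any added insulation will reduce heat loss.

r_cr ≈ 19.3 mm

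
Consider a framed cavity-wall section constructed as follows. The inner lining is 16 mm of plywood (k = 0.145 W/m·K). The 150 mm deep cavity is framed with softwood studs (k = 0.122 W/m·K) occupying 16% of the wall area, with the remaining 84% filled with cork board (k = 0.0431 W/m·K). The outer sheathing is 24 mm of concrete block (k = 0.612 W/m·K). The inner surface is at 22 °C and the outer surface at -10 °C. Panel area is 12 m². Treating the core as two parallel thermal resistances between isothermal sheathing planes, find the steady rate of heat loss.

Q ≈ 135 W

Sheathing layers in series; stud and cavity paths in parallel between them.
R_inner = 0.016/(0.145×12) = 0.009195 K/W
R_stud  = 0.15/(0.122×0.16×12) = 0.6404 K/W
R_cav   = 0.15/(0.0431×0.84×12) = 0.3453 K/W
1/R_core = 1/R_stud + 1/R_cav → R_core = 0.2243 K/W
R_outer = 0.024/(0.612×12) = 0.003268 K/W
R_total = 0.2368 K/W
Q = ΔT/R_total = 32/0.2368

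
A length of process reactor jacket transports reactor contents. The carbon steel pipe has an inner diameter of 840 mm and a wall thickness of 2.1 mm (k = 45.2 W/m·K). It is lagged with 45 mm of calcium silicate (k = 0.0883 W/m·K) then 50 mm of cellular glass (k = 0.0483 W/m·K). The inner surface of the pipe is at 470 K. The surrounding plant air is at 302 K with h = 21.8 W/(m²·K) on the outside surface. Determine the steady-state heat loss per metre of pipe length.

q′ ≈ 316 W/m

Per-layer cylindrical resistances, series-summed:
R_carbon steel pipe wall = ln(422.1/420)/(2π×45.2×1) = 1.756×10^-5 K/W
R_calcium silicate = ln(467.1/422.1)/(2π×0.0883×1) = 0.1826 K/W
R_cellular glass = ln(517.1/467.1)/(2π×0.0483×1) = 0.3351 K/W
R_outer film = 1/(h_o·2πr_oL) = 1/(21.8×2π×0.5171×1) = 0.01412 K/W
R_total = 0.5318 K/W
Q = ΔT/R_total = 168/0.5318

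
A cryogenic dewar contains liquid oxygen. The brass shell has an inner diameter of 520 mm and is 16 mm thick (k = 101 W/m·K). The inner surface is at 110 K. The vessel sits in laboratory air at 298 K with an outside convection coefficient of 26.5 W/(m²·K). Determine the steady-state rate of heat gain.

Radial (spherical) resistances in series:
R_brass shell = (1/0.26 − 1/0.276)/(4π×101) = 1.757×10^-4 K/W
R_outer film = 1/(h·4πr_o²) = 1/(26.5×4π×0.276²) = 0.03942 K/W
R_total = 0.0396 K/W
Q = ΔT/R_total = 188/0.0396

Q ≈ 4750 W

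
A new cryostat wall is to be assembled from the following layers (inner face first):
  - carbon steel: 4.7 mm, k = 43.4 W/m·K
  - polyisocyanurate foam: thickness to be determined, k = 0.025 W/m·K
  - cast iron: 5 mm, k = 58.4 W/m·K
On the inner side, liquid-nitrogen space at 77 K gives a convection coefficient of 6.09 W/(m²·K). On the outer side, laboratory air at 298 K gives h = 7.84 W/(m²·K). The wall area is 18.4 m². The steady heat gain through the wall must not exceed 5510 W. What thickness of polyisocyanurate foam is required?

L ≈ 11.2 mm

Model the wall as resistances in series:
R_inner film = 1/(h_i·A) = 1/(6.09×18.4) = 0.008924 K/W
R_carbon steel = L/(kA) = 0.0047/(43.4×18.4) = 5.886×10^-6 K/W
R_cast iron = L/(kA) = 0.005/(58.4×18.4) = 4.653×10^-6 K/W
R_outer film = 1/(h_o·A) = 1/(7.84×18.4) = 0.006932 K/W
Sum of the known resistances R_other = 0.01587 K/W
Required total resistance R_tot = ΔT/Q_allow = 221/5510 = 0.04011 K/W
R_polyisocyanurate foam = R_tot − R_other = 0.02424 K/W
L = R·k·A = 0.02424×0.025×18.4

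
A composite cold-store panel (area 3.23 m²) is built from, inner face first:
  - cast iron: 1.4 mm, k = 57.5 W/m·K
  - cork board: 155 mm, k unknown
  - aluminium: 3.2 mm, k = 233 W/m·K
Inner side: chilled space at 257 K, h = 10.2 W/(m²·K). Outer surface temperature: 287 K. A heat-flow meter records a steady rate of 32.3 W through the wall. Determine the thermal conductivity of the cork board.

k ≈ 0.0534 W/(m·K)

Series thermal resistances:
R_inner film = 1/(h_i·A) = 1/(10.2×3.23) = 0.03035 K/W
R_cast iron = L/(kA) = 0.0014/(57.5×3.23) = 7.538×10^-6 K/W
R_aluminium = L/(kA) = 0.0032/(233×3.23) = 4.252×10^-6 K/W
Sum of known resistances R_other = 0.03036 K/W
Total R = ΔT/Q = 30/32.3 = 0.9288 K/W
R_cork board = R_total − R_other = 0.8984 K/W
k = L/(R·A) = 0.155/(0.8984×3.23)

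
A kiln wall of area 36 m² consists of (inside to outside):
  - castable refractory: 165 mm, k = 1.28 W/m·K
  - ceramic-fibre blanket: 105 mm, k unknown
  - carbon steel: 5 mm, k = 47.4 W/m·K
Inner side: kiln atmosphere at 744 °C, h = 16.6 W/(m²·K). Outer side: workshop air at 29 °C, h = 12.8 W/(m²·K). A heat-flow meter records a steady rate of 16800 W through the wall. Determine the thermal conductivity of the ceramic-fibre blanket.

Using the resistance-network approach (series):
R_inner film = 1/(h_i·A) = 1/(16.6×36) = 0.001673 K/W
R_castable refractory = L/(kA) = 0.165/(1.28×36) = 0.003581 K/W
R_carbon steel = L/(kA) = 0.005/(47.4×36) = 2.93×10^-6 K/W
R_outer film = 1/(h_o·A) = 1/(12.8×36) = 0.00217 K/W
Sum of known resistances R_other = 0.007427 K/W
Total R = ΔT/Q = 715/16800 = 0.04256 K/W
R_ceramic-fibre blanket = R_total − R_other = 0.03513 K/W
k = L/(R·A) = 0.105/(0.03513×36)

k ≈ 0.083 W/(m·K)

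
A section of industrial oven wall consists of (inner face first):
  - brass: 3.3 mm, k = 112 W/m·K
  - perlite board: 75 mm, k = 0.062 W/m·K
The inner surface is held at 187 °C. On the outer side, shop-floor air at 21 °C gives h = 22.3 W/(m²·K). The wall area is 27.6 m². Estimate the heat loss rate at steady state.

Q ≈ 3650 W

Using the resistance-network approach (series):
R_brass = L/(kA) = 0.0033/(112×27.6) = 1.068×10^-6 K/W
R_perlite board = L/(kA) = 0.075/(0.062×27.6) = 0.04383 K/W
R_outer film = 1/(h_o·A) = 1/(22.3×27.6) = 0.001625 K/W
R_total = 0.04545 K/W
Q = ΔT / R_total = 166 / 0.04545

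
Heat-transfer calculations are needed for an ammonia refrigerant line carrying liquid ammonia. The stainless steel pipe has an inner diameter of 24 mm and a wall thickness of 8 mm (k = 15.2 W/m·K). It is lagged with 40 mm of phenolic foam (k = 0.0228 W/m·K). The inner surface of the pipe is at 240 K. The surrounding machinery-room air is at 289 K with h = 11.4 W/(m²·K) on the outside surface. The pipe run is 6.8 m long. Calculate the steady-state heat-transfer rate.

Cylindrical conduction, so R = ln(r₂/r₁)/(2πkL) per layer, in series:
R_stainless steel pipe wall = ln(20/12)/(2π×15.2×6.8) = 7.866×10^-4 K/W
R_phenolic foam = ln(60/20)/(2π×0.0228×6.8) = 1.128 K/W
R_outer film = 1/(h_o·2πr_oL) = 1/(11.4×2π×0.06×6.8) = 0.03422 K/W
R_total = 1.163 K/W
Q = ΔT/R_total = 49/1.163

Q ≈ 42.1 W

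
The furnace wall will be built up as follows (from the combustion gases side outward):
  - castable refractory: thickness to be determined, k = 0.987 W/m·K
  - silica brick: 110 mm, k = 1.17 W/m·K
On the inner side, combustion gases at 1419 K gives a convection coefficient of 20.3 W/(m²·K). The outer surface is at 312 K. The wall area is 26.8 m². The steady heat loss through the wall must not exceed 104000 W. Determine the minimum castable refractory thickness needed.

L ≈ 140 mm

Thermal resistances in series:
R_inner film = 1/(h_i·A) = 1/(20.3×26.8) = 0.001838 K/W
R_silica brick = L/(kA) = 0.11/(1.17×26.8) = 0.003508 K/W
Sum of the known resistances R_other = 0.005346 K/W
Required total resistance R_tot = ΔT/Q_allow = 1107/104000 = 0.01064 K/W
R_castable refractory = R_tot − R_other = 0.005298 K/W
L = R·k·A = 0.005298×0.987×26.8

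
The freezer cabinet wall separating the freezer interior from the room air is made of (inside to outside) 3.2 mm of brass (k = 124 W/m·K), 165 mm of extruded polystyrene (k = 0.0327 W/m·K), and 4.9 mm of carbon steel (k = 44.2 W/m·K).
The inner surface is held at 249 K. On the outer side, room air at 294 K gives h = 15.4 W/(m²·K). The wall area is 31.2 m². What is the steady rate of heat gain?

Q ≈ 275 W

Series thermal resistances:
R_brass = L/(kA) = 0.0032/(124×31.2) = 8.271×10^-7 K/W
R_extruded polystyrene = L/(kA) = 0.165/(0.0327×31.2) = 0.1617 K/W
R_carbon steel = L/(kA) = 0.0049/(44.2×31.2) = 3.553×10^-6 K/W
R_outer film = 1/(h_o·A) = 1/(15.4×31.2) = 0.002081 K/W
R_total = 0.1638 K/W
Q = ΔT / R_total = 45 / 0.1638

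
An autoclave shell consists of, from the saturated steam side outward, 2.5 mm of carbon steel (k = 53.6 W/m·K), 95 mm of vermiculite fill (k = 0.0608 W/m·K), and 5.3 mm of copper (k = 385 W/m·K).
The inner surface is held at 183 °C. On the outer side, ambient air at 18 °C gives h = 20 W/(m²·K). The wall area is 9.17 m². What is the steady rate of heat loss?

Q ≈ 938 W

Treating each layer as a thermal resistance in series:
R_carbon steel = L/(kA) = 0.0025/(53.6×9.17) = 5.086×10^-6 K/W
R_vermiculite fill = L/(kA) = 0.095/(0.0608×9.17) = 0.1704 K/W
R_copper = L/(kA) = 0.0053/(385×9.17) = 1.501×10^-6 K/W
R_outer film = 1/(h_o·A) = 1/(20×9.17) = 0.005453 K/W
R_total = 0.1759 K/W
Q = ΔT / R_total = 165 / 0.1759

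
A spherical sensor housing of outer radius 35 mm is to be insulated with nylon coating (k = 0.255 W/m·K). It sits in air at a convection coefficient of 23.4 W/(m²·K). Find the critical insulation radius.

For a sphere r_cr = 2k/h = 2×0.255/23.4
r_cr = 21.8 mm; since the bare radius (35 mm) is above r_cr, any added insulation will reduce heat loss.

r_cr ≈ 21.8 mm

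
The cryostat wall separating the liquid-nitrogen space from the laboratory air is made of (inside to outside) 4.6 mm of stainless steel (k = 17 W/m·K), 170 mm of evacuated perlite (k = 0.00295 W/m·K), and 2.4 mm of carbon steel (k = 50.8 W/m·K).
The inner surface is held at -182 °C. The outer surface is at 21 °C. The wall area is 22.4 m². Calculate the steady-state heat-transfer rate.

Treating each layer as a thermal resistance in series:
R_stainless steel = L/(kA) = 0.0046/(17×22.4) = 1.208×10^-5 K/W
R_evacuated perlite = L/(kA) = 0.17/(0.00295×22.4) = 2.573 K/W
R_carbon steel = L/(kA) = 0.0024/(50.8×22.4) = 2.109×10^-6 K/W
R_total = 2.573 K/W
Q = ΔT / R_total = 203 / 2.573

Q ≈ 78.9 W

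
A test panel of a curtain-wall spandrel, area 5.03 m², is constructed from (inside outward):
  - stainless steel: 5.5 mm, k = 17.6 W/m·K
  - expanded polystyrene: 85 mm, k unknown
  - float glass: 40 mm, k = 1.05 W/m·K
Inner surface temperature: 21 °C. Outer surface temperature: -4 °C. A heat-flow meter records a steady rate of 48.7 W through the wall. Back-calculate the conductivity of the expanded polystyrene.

k ≈ 0.0334 W/(m·K)

Model the wall as resistances in series:
R_stainless steel = L/(kA) = 0.0055/(17.6×5.03) = 6.213×10^-5 K/W
R_float glass = L/(kA) = 0.04/(1.05×5.03) = 0.007574 K/W
Sum of known resistances R_other = 0.007636 K/W
Total R = ΔT/Q = 25/48.7 = 0.5133 K/W
R_expanded polystyrene = R_total − R_other = 0.5057 K/W
k = L/(R·A) = 0.085/(0.5057×5.03)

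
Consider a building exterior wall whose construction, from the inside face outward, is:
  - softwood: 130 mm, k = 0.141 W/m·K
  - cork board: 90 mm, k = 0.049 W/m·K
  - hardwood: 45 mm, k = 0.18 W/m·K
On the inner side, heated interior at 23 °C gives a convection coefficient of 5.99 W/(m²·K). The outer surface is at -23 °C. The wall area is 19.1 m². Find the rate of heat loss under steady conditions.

Using the resistance-network approach (series):
R_inner film = 1/(h_i·A) = 1/(5.99×19.1) = 0.008741 K/W
R_softwood = L/(kA) = 0.13/(0.141×19.1) = 0.04827 K/W
R_cork board = L/(kA) = 0.09/(0.049×19.1) = 0.09616 K/W
R_hardwood = L/(kA) = 0.045/(0.18×19.1) = 0.01309 K/W
R_total = 0.1663 K/W
Q = ΔT / R_total = 46 / 0.1663

Q ≈ 277 W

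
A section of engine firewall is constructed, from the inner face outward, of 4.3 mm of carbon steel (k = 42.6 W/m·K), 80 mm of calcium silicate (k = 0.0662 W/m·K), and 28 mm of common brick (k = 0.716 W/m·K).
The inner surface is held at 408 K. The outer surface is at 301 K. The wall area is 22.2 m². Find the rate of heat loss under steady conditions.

Treating each layer as a thermal resistance in series:
R_carbon steel = L/(kA) = 0.0043/(42.6×22.2) = 4.547×10^-6 K/W
R_calcium silicate = L/(kA) = 0.08/(0.0662×22.2) = 0.05444 K/W
R_common brick = L/(kA) = 0.028/(0.716×22.2) = 0.001762 K/W
R_total = 0.0562 K/W
Q = ΔT / R_total = 107 / 0.0562

Q ≈ 1900 W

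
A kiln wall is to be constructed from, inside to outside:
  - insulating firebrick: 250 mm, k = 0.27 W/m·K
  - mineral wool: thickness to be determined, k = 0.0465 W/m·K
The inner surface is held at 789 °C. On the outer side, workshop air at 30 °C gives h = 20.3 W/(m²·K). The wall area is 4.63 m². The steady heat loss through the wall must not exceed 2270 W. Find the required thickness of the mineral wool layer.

L ≈ 26.6 mm

Using the resistance-network approach (series):
R_insulating firebrick = L/(kA) = 0.25/(0.27×4.63) = 0.2 K/W
R_outer film = 1/(h_o·A) = 1/(20.3×4.63) = 0.01064 K/W
Sum of the known resistances R_other = 0.2106 K/W
Required total resistance R_tot = ΔT/Q_allow = 759/2270 = 0.3344 K/W
R_mineral wool = R_tot − R_other = 0.1237 K/W
L = R·k·A = 0.1237×0.0465×4.63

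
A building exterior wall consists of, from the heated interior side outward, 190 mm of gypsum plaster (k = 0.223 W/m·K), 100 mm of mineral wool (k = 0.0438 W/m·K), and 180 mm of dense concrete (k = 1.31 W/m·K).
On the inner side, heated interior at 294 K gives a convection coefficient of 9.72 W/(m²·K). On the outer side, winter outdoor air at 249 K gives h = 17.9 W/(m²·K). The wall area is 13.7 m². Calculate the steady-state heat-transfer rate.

Treating each layer as a thermal resistance in series:
R_inner film = 1/(h_i·A) = 1/(9.72×13.7) = 0.00751 K/W
R_gypsum plaster = L/(kA) = 0.19/(0.223×13.7) = 0.06219 K/W
R_mineral wool = L/(kA) = 0.1/(0.0438×13.7) = 0.1667 K/W
R_dense concrete = L/(kA) = 0.18/(1.31×13.7) = 0.01003 K/W
R_outer film = 1/(h_o·A) = 1/(17.9×13.7) = 0.004078 K/W
R_total = 0.2505 K/W
Q = ΔT / R_total = 45 / 0.2505

Q ≈ 180 W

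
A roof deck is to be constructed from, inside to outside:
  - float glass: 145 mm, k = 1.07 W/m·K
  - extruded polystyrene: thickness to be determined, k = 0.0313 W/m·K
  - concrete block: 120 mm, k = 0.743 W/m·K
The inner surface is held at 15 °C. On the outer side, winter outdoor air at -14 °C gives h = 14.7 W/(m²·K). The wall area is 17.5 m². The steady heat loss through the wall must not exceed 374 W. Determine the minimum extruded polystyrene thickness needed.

L ≈ 31 mm

Using the resistance-network approach (series):
R_float glass = L/(kA) = 0.145/(1.07×17.5) = 0.007744 K/W
R_concrete block = L/(kA) = 0.12/(0.743×17.5) = 0.009229 K/W
R_outer film = 1/(h_o·A) = 1/(14.7×17.5) = 0.003887 K/W
Sum of the known resistances R_other = 0.02086 K/W
Required total resistance R_tot = ΔT/Q_allow = 29/374 = 0.07754 K/W
R_extruded polystyrene = R_tot − R_other = 0.05668 K/W
L = R·k·A = 0.05668×0.0313×17.5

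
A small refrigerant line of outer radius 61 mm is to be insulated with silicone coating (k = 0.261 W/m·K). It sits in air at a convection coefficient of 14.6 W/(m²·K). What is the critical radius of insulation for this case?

r_cr ≈ 17.9 mm

For a cylinder r_cr = k/h = 0.261/14.6
r_cr = 17.9 mm; since the bare radius (61 mm) is above r_cr, any added insulation will reduce heat loss.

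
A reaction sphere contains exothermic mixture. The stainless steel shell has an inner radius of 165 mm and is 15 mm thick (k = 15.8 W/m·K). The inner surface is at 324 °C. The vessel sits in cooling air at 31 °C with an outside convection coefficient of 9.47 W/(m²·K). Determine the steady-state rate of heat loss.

Each spherical layer contributes R = (1/r_i − 1/r_o)/(4πk):
R_stainless steel shell = (1/0.165 − 1/0.18)/(4π×15.8) = 0.002544 K/W
R_outer film = 1/(h·4πr_o²) = 1/(9.47×4π×0.18²) = 0.2594 K/W
R_total = 0.2619 K/W
Q = ΔT/R_total = 293/0.2619

Q ≈ 1120 W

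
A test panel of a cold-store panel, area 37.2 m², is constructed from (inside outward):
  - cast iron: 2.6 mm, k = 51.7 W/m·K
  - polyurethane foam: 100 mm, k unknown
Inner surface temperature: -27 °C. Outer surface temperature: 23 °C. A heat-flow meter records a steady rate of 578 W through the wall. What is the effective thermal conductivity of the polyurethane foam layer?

k ≈ 0.0311 W/(m·K)

Thermal resistances in series:
R_cast iron = L/(kA) = 0.0026/(51.7×37.2) = 1.352×10^-6 K/W
Sum of known resistances R_other = 1.352×10^-6 K/W
Total R = ΔT/Q = 50/578 = 0.08651 K/W
R_polyurethane foam = R_total − R_other = 0.0865 K/W
k = L/(R·A) = 0.1/(0.0865×37.2)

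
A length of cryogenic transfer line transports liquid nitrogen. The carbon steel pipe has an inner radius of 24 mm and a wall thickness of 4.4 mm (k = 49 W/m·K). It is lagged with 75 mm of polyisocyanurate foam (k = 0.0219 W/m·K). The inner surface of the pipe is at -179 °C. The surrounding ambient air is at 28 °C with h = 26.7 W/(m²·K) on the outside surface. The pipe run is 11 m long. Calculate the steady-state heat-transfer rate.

Q ≈ 241 W

Treating each annulus and film as a series resistance:
R_carbon steel pipe wall = ln(28.4/24)/(2π×49×11) = 4.971×10^-5 K/W
R_polyisocyanurate foam = ln(103.4/28.4)/(2π×0.0219×11) = 0.8537 K/W
R_outer film = 1/(h_o·2πr_oL) = 1/(26.7×2π×0.1034×11) = 0.005241 K/W
R_total = 0.859 K/W
Q = ΔT/R_total = 207/0.859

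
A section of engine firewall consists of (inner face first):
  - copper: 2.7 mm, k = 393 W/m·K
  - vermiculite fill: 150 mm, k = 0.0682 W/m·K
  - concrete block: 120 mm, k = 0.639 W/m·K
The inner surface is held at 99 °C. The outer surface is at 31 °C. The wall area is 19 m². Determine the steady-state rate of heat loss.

Q ≈ 541 W

Thermal resistances in series:
R_copper = L/(kA) = 0.0027/(393×19) = 3.616×10^-7 K/W
R_vermiculite fill = L/(kA) = 0.15/(0.0682×19) = 0.1158 K/W
R_concrete block = L/(kA) = 0.12/(0.639×19) = 0.009884 K/W
R_total = 0.1256 K/W
Q = ΔT / R_total = 68 / 0.1256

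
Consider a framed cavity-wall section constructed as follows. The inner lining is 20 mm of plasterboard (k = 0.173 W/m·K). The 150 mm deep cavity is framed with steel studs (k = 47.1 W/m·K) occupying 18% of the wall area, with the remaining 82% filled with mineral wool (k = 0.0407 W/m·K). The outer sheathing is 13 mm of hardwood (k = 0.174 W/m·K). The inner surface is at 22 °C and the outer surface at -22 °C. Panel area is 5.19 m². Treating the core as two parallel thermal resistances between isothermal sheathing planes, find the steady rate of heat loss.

Q ≈ 1100 W

Sheathing layers in series; stud and cavity paths in parallel between them.
R_inner = 0.02/(0.173×5.19) = 0.02227 K/W
R_stud  = 0.15/(47.1×0.18×5.19) = 0.003409 K/W
R_cav   = 0.15/(0.0407×0.82×5.19) = 0.866 K/W
1/R_core = 1/R_stud + 1/R_cav → R_core = 0.003396 K/W
R_outer = 0.013/(0.174×5.19) = 0.0144 K/W
R_total = 0.04007 K/W
Q = ΔT/R_total = 44/0.04007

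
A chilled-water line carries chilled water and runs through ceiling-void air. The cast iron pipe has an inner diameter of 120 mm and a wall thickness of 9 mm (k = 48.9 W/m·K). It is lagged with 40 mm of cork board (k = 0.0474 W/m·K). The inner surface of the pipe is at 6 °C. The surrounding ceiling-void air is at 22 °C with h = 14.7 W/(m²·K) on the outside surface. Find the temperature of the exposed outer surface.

Treating each annulus and film as a series resistance:
R_cast iron pipe wall = ln(69/60)/(2π×48.9×1) = 4.549×10^-4 K/W
R_cork board = ln(109/69)/(2π×0.0474×1) = 1.535 K/W
R_outer film = 1/(h_o·2πr_oL) = 1/(14.7×2π×0.109×1) = 0.09933 K/W
R_total = 1.635 K/W
Q = ΔT/R_total = 16/1.635
Q = 9.79 W/m
T_interface = T_inner + Q·ΣR(inner→interface) = 6 + 9.79×1.536

T ≈ 21 °C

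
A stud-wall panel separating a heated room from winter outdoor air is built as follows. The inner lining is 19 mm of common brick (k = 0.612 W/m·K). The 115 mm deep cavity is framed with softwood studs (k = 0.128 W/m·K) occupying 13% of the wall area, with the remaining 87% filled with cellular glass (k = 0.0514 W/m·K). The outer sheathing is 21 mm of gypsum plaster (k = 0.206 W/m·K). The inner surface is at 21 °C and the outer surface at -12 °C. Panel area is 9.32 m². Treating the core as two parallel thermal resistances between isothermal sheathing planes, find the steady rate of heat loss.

Sheathing layers in series; stud and cavity paths in parallel between them.
R_inner = 0.019/(0.612×9.32) = 0.003331 K/W
R_stud  = 0.115/(0.128×0.13×9.32) = 0.7415 K/W
R_cav   = 0.115/(0.0514×0.87×9.32) = 0.2759 K/W
1/R_core = 1/R_stud + 1/R_cav → R_core = 0.2011 K/W
R_outer = 0.021/(0.206×9.32) = 0.01094 K/W
R_total = 0.2154 K/W
Q = ΔT/R_total = 33/0.2154

Q ≈ 153 W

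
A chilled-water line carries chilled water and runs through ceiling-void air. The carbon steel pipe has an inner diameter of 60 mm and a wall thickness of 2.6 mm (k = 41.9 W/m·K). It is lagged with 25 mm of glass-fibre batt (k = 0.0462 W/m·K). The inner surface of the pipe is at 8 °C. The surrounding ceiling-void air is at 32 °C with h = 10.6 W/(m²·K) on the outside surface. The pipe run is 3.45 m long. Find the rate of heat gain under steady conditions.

Q ≈ 37.3 W

Radial resistances (cylindrical: R_cond = ln(r_o/r_i)/(2πkL), R_conv = 1/(h·2πrL)):
R_carbon steel pipe wall = ln(32.6/30)/(2π×41.9×3.45) = 9.151×10^-5 K/W
R_glass-fibre batt = ln(57.6/32.6)/(2π×0.0462×3.45) = 0.5684 K/W
R_outer film = 1/(h_o·2πr_oL) = 1/(10.6×2π×0.0576×3.45) = 0.07556 K/W
R_total = 0.644 K/W
Q = ΔT/R_total = 24/0.644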